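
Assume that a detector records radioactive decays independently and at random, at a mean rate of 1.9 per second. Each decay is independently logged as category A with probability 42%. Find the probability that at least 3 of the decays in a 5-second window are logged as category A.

0.7604

Thinning: the decays that are logged as category A themselves form a Poisson process with rate 0.42 × 1.9 = 0.798 per second.
Over the interval, μ = 0.798 × 5 = 3.99 (a 5-second window = 5 seconds).
P(N ≥ 3) = 1 − P(N ≤ 2) ≈ 0.7604.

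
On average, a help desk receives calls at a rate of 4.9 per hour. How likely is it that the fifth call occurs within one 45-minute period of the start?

Over the interval, μ = 4.9 × 0.75 = 3.675 (a 45-minute period = 0.75 hours).
The fifth arrival falls in the interval iff at least 5 events occur there: P(S_5 ≤ t) = P(N ≥ 5) = 1 − P(N ≤ 4) ≈ 0.3080.

0.3080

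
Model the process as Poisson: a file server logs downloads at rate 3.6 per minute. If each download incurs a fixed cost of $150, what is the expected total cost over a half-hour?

E[N] = 3.6 × 30 = 108 (a half-hour = 30 minutes); E[cost] = 108 × $150 = $16200.

$16200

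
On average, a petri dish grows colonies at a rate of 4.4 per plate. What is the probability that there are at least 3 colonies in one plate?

With mean μ = 4.4 per plate,
P(N ≥ 3) = 1 − P(N ≤ 2) = 1 − Σ_{j=0}^{2} e^(−μ) μ^j/j! ≈ 0.8149.

0.8149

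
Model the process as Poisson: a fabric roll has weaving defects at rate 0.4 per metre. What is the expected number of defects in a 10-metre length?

E[N] = λt = 0.4 × 10 = 4 (a 10-metre length = 10 metres).

4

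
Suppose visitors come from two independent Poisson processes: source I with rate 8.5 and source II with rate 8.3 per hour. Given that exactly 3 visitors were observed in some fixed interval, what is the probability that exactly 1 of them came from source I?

0.3705

Given the total, each event is independently from source I with probability p = λ_I/(λ_I+λ_II) = 8.5/16.8 ≈ 0.5060.
So K ~ Binomial(3, 8.5/16.8): P(K = 1) = C(3,1) · (8.5/16.8)^1 · (8.3/16.8)^2 ≈ 0.3705.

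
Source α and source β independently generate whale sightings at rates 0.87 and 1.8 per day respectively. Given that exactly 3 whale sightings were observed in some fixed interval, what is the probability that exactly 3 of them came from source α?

0.0346

Given the total, each event is independently from source α with probability p = λ_α/(λ_α+λ_β) = 0.87/2.67 ≈ 0.3258.
So K ~ Binomial(3, 0.87/2.67): P(K = 3) = C(3,3) · (0.87/2.67)^3 · (1.8/2.67)^0 ≈ 0.0346.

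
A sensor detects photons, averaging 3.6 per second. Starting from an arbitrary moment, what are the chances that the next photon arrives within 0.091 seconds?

Inter-arrival times are exponential with rate λ = 3.6 per second.
P(T ≤ 0.091) = 1 − e^(−λt) = 1 − e^(−3.6 × 0.091) = 1 − e^(−0.3276) ≈ 0.2793.

0.2793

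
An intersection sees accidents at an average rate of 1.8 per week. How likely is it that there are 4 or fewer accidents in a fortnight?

Over the interval, μ = 1.8 × 2 = 3.6 (a fortnight = 2 weeks).
P(N ≤ 4) = Σ_{j=0}^{4} e^(−μ) μ^j/j! ≈ 0.7064.

0.7064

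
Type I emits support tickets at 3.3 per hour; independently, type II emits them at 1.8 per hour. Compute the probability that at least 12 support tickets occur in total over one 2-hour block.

Independent Poisson processes superpose: combined rate λ = 3.3 + 1.8 = 5.1 per hour.
Over the interval, μ = 5.1 × 2 = 10.2 (a 2-hour block = 2 hours).
P(N ≥ 12) = 1 − P(N ≤ 11) ≈ 0.3262.

0.3262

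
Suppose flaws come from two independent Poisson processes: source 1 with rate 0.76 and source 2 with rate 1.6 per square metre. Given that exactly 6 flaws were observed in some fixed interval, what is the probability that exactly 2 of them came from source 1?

Given the total, each event is independently from source 1 with probability p = λ_1/(λ_1+λ_2) = 0.76/2.36 ≈ 0.3220.
So K ~ Binomial(6, 0.76/2.36): P(K = 2) = C(6,2) · (0.76/2.36)^2 · (1.6/2.36)^4 ≈ 0.3286.

0.3286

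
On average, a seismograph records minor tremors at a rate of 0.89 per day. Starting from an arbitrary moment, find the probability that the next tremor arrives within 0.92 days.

0.5590

Inter-arrival times are exponential with rate λ = 0.89 per day.
P(T ≤ 0.92) = 1 − e^(−λt) = 1 − e^(−0.89 × 0.92) = 1 − e^(−0.8188) ≈ 0.5590.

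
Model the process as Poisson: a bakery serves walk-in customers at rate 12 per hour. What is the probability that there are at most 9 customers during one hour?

0.2424

With mean μ = 12 per hour,
P(N ≤ 9) = Σ_{j=0}^{9} e^(−μ) μ^j/j! ≈ 0.2424.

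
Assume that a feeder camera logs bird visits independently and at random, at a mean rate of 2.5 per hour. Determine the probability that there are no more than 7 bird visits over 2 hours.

Over the interval, μ = 2.5 × 2 = 5 (2 hours).
P(N ≤ 7) = Σ_{j=0}^{7} e^(−μ) μ^j/j! ≈ 0.8666.

0.8666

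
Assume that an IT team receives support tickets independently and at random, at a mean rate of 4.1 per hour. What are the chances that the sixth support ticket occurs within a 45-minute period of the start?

Over the interval, μ = 4.1 × 0.75 = 3.075 (a 45-minute period = 0.75 hours).
The sixth arrival falls in the interval iff at least 6 events occur there: P(S_6 ≤ t) = P(N ≥ 6) = 1 − P(N ≤ 5) ≈ 0.0917.

0.0917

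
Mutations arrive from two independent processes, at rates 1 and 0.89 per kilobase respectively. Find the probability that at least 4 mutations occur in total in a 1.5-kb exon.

Independent Poisson processes superpose: combined rate λ = 1 + 0.89 = 1.89 per kilobase.
Over the interval, μ = 1.89 × 1.5 = 2.835 (a 1.5-kb exon = 1.5 kilobases).
P(N ≥ 4) = 1 − P(N ≤ 3) ≈ 0.3159.

0.3159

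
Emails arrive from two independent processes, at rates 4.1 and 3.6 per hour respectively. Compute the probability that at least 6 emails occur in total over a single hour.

Independent Poisson processes superpose: combined rate λ = 4.1 + 3.6 = 7.7 per hour.
So μ = 7.7.
P(N ≥ 6) = 1 − P(N ≤ 5) ≈ 0.7797.

0.7797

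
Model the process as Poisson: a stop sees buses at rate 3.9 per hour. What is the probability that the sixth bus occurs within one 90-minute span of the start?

0.5299

Over the interval, μ = 3.9 × 1.5 = 5.85 (a 90-minute span = 1.5 hours).
The sixth arrival falls in the interval iff at least 6 events occur there: P(S_6 ≤ t) = P(N ≥ 6) = 1 − P(N ≤ 5) ≈ 0.5299.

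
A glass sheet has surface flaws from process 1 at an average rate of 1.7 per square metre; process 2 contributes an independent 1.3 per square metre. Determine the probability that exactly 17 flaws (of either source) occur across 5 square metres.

Independent Poisson processes superpose: combined rate λ = 1.7 + 1.3 = 3 per square metre.
Over the interval, μ = 3 × 5 = 15 (5 square metres).
P(N = 17) = e^(−15) · 15^17/17! ≈ 0.0847.

0.0847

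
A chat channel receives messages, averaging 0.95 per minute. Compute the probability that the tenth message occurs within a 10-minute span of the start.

Over the interval, μ = 0.95 × 10 = 9.5 (a 10-minute span = 10 minutes).
The tenth arrival falls in the interval iff at least 10 events occur there: P(S_10 ≤ t) = P(N ≥ 10) = 1 − P(N ≤ 9) ≈ 0.4782.

0.4782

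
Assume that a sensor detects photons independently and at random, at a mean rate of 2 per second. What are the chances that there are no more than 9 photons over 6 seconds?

0.2424

Over the interval, μ = 2 × 6 = 12 (6 seconds).
P(N ≤ 9) = Σ_{j=0}^{9} e^(−μ) μ^j/j! ≈ 0.2424.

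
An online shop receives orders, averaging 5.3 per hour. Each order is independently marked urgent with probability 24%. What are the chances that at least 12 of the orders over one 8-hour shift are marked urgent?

0.3234

Thinning: the orders that are marked urgent themselves form a Poisson process with rate 0.24 × 5.3 = 1.272 per hour.
Over the interval, μ = 1.272 × 8 = 10.176 (an 8-hour shift = 8 hours).
P(N ≥ 12) = 1 − P(N ≤ 11) ≈ 0.3234.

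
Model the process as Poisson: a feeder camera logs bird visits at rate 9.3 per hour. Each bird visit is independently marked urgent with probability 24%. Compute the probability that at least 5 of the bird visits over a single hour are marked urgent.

Thinning: the bird visits that are marked urgent themselves form a Poisson process with rate 0.24 × 9.3 = 2.232 per hour.
So μ = 2.232.
P(N ≥ 5) = 1 − P(N ≤ 4) ≈ 0.0760.

0.0760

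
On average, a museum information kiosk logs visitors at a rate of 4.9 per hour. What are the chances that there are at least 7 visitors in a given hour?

With mean μ = 4.9 per hour,
P(N ≥ 7) = 1 − P(N ≤ 6) = 1 − Σ_{j=0}^{6} e^(−μ) μ^j/j! ≈ 0.2233.

0.2233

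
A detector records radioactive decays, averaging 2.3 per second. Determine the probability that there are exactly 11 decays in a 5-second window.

0.1181

Over the interval, μ = 2.3 × 5 = 11.5 (a 5-second window = 5 seconds).
P(N = 11) = e^(−μ) μ^11/11! = e^(−11.5) · 11.5^11/39916800 ≈ 0.1181.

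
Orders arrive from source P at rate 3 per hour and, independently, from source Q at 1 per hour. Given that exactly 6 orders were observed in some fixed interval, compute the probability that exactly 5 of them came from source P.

Given the total, each event is independently from source P with probability p = λ_P/(λ_P+λ_Q) = 3/4 = 0.7500.
So K ~ Binomial(6, 3/4): P(K = 5) = C(6,5) · (3/4)^5 · (1/4)^1 ≈ 0.3560.

0.3560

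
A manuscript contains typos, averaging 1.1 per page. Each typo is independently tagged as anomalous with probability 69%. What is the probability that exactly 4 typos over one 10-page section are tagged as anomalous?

Thinning: the typos that are tagged as anomalous themselves form a Poisson process with rate 0.69 × 1.1 = 0.759 per page.
Over the interval, μ = 0.759 × 10 = 7.59 (a 10-page section = 10 pages).
P(N = 4) = e^(−7.59) · 7.59^4/4! ≈ 0.0699.

0.0699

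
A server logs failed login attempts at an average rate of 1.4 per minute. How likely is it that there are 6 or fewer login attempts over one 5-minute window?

Over the interval, μ = 1.4 × 5 = 7 (a 5-minute window = 5 minutes).
P(N ≤ 6) = Σ_{j=0}^{6} e^(−μ) μ^j/j! ≈ 0.4497.

0.4497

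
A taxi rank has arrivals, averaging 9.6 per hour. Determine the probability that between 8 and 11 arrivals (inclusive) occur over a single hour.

0.4828

With mean μ = 9.6 per hour,
P(8 ≤ N ≤ 11) = Σ_{j=8}^{11} e^(−9.6) · 9.6^j/j! ≈ 0.4828.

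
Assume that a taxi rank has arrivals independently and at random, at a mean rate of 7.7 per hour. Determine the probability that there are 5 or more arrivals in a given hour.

With mean μ = 7.7 per hour,
P(N ≥ 5) = 1 − P(N ≤ 4) = 1 − Σ_{j=0}^{4} e^(−μ) μ^j/j! ≈ 0.8819.

0.8819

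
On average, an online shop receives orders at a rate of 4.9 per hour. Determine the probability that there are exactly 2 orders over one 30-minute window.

Over the interval, μ = 4.9 × 0.5 = 2.45 (a 30-minute window = 0.5 hours).
P(N = 2) = e^(−μ) μ^2/2! = e^(−2.45) · 2.45^2/2 ≈ 0.2590.

0.2590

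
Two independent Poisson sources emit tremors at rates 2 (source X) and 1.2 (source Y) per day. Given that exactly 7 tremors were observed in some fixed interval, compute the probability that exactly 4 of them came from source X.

0.2816

Given the total, each event is independently from source X with probability p = λ_X/(λ_X+λ_Y) = 2/3.2 = 0.6250.
So K ~ Binomial(7, 2/3.2): P(K = 4) = C(7,4) · (2/3.2)^4 · (1.2/3.2)^3 ≈ 0.2816.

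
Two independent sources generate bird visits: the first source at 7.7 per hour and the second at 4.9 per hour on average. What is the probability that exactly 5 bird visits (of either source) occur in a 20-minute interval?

Independent Poisson processes superpose: combined rate λ = 7.7 + 4.9 = 12.6 per hour.
Over the interval, μ = 12.6 × 1/3 = 4.2 (a 20-minute interval = 1/3 hours).
P(N = 5) = e^(−4.2) · 4.2^5/5! ≈ 0.1633.

0.1633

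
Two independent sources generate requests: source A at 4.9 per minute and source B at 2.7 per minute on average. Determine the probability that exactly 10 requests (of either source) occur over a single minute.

Independent Poisson processes superpose: combined rate λ = 4.9 + 2.7 = 7.6 per minute.
So μ = 7.6.
P(N = 10) = e^(−7.6) · 7.6^10/10! ≈ 0.0887.

0.0887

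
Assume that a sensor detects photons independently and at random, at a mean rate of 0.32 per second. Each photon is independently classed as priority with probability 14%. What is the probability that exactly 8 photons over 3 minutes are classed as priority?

0.1396

Thinning: the photons that are classed as priority themselves form a Poisson process with rate 0.14 × 0.32 = 0.0448 per second.
Over the interval, μ = 0.0448 × 180 = 8.064 (3 minutes = 180 seconds).
P(N = 8) = e^(−8.064) · 8.064^8/8! ≈ 0.1396.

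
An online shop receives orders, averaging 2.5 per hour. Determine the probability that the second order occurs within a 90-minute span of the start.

Over the interval, μ = 2.5 × 1.5 = 3.75 (a 90-minute span = 1.5 hours).
The second arrival falls in the interval iff at least 2 events occur there: P(S_2 ≤ t) = P(N ≥ 2) = 1 − P(N ≤ 1) ≈ 0.8883.

0.8883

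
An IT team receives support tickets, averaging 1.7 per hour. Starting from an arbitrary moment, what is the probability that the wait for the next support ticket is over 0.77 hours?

0.2701

The wait for the next event is exponential with rate λ = 1.7 per hour.
P(T > 0.77) = e^(−λt) = e^(−1.7 × 0.77) = e^(−1.309) ≈ 0.2701.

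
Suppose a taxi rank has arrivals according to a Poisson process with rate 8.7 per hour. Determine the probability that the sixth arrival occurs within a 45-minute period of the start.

Over the interval, μ = 8.7 × 0.75 = 6.525 (a 45-minute period = 0.75 hours).
The sixth arrival falls in the interval iff at least 6 events occur there: P(S_6 ≤ t) = P(N ≥ 6) = 1 − P(N ≤ 5) ≈ 0.6346.

0.6346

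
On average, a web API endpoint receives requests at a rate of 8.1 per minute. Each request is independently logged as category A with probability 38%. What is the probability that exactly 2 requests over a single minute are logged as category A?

0.2181

Thinning: the requests that are logged as category A themselves form a Poisson process with rate 0.38 × 8.1 = 3.078 per minute.
So μ = 3.078.
P(N = 2) = e^(−3.078) · 3.078^2/2! ≈ 0.2181.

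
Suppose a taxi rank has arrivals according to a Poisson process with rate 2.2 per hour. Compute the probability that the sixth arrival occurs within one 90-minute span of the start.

Over the interval, μ = 2.2 × 1.5 = 3.3 (a 90-minute span = 1.5 hours).
The sixth arrival falls in the interval iff at least 6 events occur there: P(S_6 ≤ t) = P(N ≥ 6) = 1 − P(N ≤ 5) ≈ 0.1171.

0.1171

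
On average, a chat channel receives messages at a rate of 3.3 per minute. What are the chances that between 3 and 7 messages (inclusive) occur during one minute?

With mean μ = 3.3 per minute,
P(3 ≤ N ≤ 7) = Σ_{j=3}^{7} e^(−3.3) · 3.3^j/j! ≈ 0.6208.

0.6208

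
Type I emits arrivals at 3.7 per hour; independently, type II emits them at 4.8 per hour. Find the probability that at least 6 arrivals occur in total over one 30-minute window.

0.2551

Independent Poisson processes superpose: combined rate λ = 3.7 + 4.8 = 8.5 per hour.
Over the interval, μ = 8.5 × 0.5 = 4.25 (a 30-minute window = 0.5 hours).
P(N ≥ 6) = 1 − P(N ≤ 5) ≈ 0.2551.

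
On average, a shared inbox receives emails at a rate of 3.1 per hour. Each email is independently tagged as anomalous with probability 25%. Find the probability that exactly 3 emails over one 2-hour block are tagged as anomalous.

0.1317

Thinning: the emails that are tagged as anomalous themselves form a Poisson process with rate 0.25 × 3.1 = 0.775 per hour.
Over the interval, μ = 0.775 × 2 = 1.55 (a 2-hour block = 2 hours).
P(N = 3) = e^(−1.55) · 1.55^3/3! ≈ 0.1317.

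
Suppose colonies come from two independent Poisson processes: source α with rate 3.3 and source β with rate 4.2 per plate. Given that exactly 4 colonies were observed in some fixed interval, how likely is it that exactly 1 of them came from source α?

0.3091

Given the total, each event is independently from source α with probability p = λ_α/(λ_α+λ_β) = 3.3/7.5 = 0.4400.
So K ~ Binomial(4, 3.3/7.5): P(K = 1) = C(4,1) · (3.3/7.5)^1 · (4.2/7.5)^3 ≈ 0.3091.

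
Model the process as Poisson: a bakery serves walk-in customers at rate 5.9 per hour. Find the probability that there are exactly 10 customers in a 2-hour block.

Over the interval, μ = 5.9 × 2 = 11.8 (a 2-hour block = 2 hours).
P(N = 10) = e^(−μ) μ^10/10! = e^(−11.8) · 11.8^10/3628800 ≈ 0.1082.

0.1082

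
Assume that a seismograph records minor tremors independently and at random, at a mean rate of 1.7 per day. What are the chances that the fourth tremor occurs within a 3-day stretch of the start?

Over the interval, μ = 1.7 × 3 = 5.1 (a 3-day stretch = 3 days).
The fourth arrival falls in the interval iff at least 4 events occur there: P(S_4 ≤ t) = P(N ≥ 4) = 1 − P(N ≤ 3) ≈ 0.7487.

0.7487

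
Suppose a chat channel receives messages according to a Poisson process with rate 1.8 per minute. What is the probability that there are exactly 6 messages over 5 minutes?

Over the interval, μ = 1.8 × 5 = 9 (5 minutes).
P(N = 6) = e^(−μ) μ^6/6! = e^(−9) · 9^6/720 ≈ 0.0911.

0.0911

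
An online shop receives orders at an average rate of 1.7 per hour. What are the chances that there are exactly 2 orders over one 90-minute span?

Over the interval, μ = 1.7 × 1.5 = 2.55 (a 90-minute span = 1.5 hours).
P(N = 2) = e^(−μ) μ^2/2! = e^(−2.55) · 2.55^2/2 ≈ 0.2539.

0.2539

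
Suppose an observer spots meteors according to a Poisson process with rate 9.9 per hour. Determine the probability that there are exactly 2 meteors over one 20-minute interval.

0.2008

Over the interval, μ = 9.9 × 1/3 = 3.3 (a 20-minute interval = 1/3 hours).
P(N = 2) = e^(−μ) μ^2/2! = e^(−3.3) · 3.3^2/2 ≈ 0.2008.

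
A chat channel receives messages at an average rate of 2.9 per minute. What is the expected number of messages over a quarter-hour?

43.5

E[N] = λt = 2.9 × 15 = 43.5 (a quarter-hour = 15 minutes).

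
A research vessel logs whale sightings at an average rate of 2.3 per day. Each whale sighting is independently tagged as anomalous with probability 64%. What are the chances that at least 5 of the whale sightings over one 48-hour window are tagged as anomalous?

0.1754

Thinning: the whale sightings that are tagged as anomalous themselves form a Poisson process with rate 0.64 × 2.3 = 1.472 per day.
Over the interval, μ = 1.472 × 2 = 2.944 (a 48-hour window = 2 days).
P(N ≥ 5) = 1 − P(N ≤ 4) ≈ 0.1754.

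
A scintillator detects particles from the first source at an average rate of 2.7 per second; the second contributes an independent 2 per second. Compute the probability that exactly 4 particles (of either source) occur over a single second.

0.1849

Independent Poisson processes superpose: combined rate λ = 2.7 + 2 = 4.7 per second.
So μ = 4.7.
P(N = 4) = e^(−4.7) · 4.7^4/4! ≈ 0.1849.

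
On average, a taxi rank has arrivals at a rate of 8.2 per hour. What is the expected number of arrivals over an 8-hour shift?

E[N] = λt = 8.2 × 8 = 65.6 (an 8-hour shift = 8 hours).

65.6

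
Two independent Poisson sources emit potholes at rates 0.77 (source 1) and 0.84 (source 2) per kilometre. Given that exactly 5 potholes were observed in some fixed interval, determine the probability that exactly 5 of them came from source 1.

0.0250

Given the total, each event is independently from source 1 with probability p = λ_1/(λ_1+λ_2) = 0.77/1.61 ≈ 0.4783.
So K ~ Binomial(5, 0.77/1.61): P(K = 5) = C(5,5) · (0.77/1.61)^5 · (0.84/1.61)^0 ≈ 0.0250.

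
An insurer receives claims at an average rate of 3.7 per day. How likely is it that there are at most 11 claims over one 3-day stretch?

Over the interval, μ = 3.7 × 3 = 11.1 (a 3-day stretch = 3 days).
P(N ≤ 11) = Σ_{j=0}^{11} e^(−μ) μ^j/j! ≈ 0.5673.

0.5673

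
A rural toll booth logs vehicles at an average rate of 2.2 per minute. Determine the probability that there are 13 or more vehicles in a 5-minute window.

0.3113

Over the interval, μ = 2.2 × 5 = 11 (a 5-minute window = 5 minutes).
P(N ≥ 13) = 1 − P(N ≤ 12) = 1 − Σ_{j=0}^{12} e^(−μ) μ^j/j! ≈ 0.3113.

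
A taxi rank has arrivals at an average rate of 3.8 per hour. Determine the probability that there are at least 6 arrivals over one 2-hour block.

Over the interval, μ = 3.8 × 2 = 7.6 (a 2-hour block = 2 hours).
P(N ≥ 6) = 1 − P(N ≤ 5) = 1 − Σ_{j=0}^{5} e^(−μ) μ^j/j! ≈ 0.7693.

0.7693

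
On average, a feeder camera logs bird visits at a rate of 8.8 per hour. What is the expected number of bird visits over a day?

211.2

E[N] = λt = 8.8 × 24 = 211.2 (a day = 24 hours).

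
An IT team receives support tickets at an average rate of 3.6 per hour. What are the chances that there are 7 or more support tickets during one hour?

0.0733

With mean μ = 3.6 per hour,
P(N ≥ 7) = 1 − P(N ≤ 6) = 1 − Σ_{j=0}^{6} e^(−μ) μ^j/j! ≈ 0.0733.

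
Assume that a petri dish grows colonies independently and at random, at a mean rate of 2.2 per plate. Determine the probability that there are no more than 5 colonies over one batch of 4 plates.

Over the interval, μ = 2.2 × 4 = 8.8 (a batch of 4 plates = 4 plates).
P(N ≤ 5) = Σ_{j=0}^{5} e^(−μ) μ^j/j! ≈ 0.1284.

0.1284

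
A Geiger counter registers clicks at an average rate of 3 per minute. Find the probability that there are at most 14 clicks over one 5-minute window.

0.4657

Over the interval, μ = 3 × 5 = 15 (a 5-minute window = 5 minutes).
P(N ≤ 14) = Σ_{j=0}^{14} e^(−μ) μ^j/j! ≈ 0.4657.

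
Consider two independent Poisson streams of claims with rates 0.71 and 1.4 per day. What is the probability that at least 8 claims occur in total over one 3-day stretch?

0.3026

Independent Poisson processes superpose: combined rate λ = 0.71 + 1.4 = 2.11 per day.
Over the interval, μ = 2.11 × 3 = 6.33 (a 3-day stretch = 3 days).
P(N ≥ 8) = 1 − P(N ≤ 7) ≈ 0.3026.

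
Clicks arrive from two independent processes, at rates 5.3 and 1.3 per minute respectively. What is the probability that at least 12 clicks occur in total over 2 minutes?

0.6668

Independent Poisson processes superpose: combined rate λ = 5.3 + 1.3 = 6.6 per minute.
Over the interval, μ = 6.6 × 2 = 13.2 (2 minutes).
P(N ≥ 12) = 1 − P(N ≤ 11) ≈ 0.6668.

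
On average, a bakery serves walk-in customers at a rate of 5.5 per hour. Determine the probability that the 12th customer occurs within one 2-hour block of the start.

Over the interval, μ = 5.5 × 2 = 11 (a 2-hour block = 2 hours).
The 12th arrival falls in the interval iff at least 12 events occur there: P(S_12 ≤ t) = P(N ≥ 12) = 1 − P(N ≤ 11) ≈ 0.4207.

0.4207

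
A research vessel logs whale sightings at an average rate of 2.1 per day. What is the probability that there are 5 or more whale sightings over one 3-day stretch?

0.7531

Over the interval, μ = 2.1 × 3 = 6.3 (a 3-day stretch = 3 days).
P(N ≥ 5) = 1 − P(N ≤ 4) = 1 − Σ_{j=0}^{4} e^(−μ) μ^j/j! ≈ 0.7531.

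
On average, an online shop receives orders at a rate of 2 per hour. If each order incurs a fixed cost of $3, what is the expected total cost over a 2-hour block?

E[N] = 2 × 2 = 4 (a 2-hour block = 2 hours); E[cost] = 4 × $3 = $12.

$12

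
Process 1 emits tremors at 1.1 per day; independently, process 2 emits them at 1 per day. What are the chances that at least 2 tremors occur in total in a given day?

Independent Poisson processes superpose: combined rate λ = 1.1 + 1 = 2.1 per day.
So μ = 2.1.
P(N ≥ 2) = 1 − P(N ≤ 1) ≈ 0.6204.

0.6204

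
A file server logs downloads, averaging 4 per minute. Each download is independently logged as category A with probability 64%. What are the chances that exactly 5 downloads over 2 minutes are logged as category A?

Thinning: the downloads that are logged as category A themselves form a Poisson process with rate 0.64 × 4 = 2.56 per minute.
Over the interval, μ = 2.56 × 2 = 5.12 (2 minutes).
P(N = 5) = e^(−5.12) · 5.12^5/5! ≈ 0.1752.

0.1752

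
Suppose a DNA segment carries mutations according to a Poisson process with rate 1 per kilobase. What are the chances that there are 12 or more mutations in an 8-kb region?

Over the interval, μ = 1 × 8 = 8 (an 8-kb region = 8 kilobases).
P(N ≥ 12) = 1 − P(N ≤ 11) = 1 − Σ_{j=0}^{11} e^(−μ) μ^j/j! ≈ 0.1119.

0.1119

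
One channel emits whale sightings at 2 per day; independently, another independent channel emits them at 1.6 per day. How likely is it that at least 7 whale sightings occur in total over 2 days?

Independent Poisson processes superpose: combined rate λ = 2 + 1.6 = 3.6 per day.
Over the interval, μ = 3.6 × 2 = 7.2 (2 days).
P(N ≥ 7) = 1 − P(N ≤ 6) ≈ 0.5796.

0.5796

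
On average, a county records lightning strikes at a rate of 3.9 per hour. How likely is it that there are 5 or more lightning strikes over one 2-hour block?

0.8883

Over the interval, μ = 3.9 × 2 = 7.8 (a 2-hour block = 2 hours).
P(N ≥ 5) = 1 − P(N ≤ 4) = 1 − Σ_{j=0}^{4} e^(−μ) μ^j/j! ≈ 0.8883.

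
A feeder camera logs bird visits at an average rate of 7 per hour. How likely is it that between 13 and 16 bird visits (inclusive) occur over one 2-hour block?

Over the interval, μ = 7 × 2 = 14 (a 2-hour block = 2 hours).
P(13 ≤ N ≤ 16) = Σ_{j=13}^{16} e^(−14) · 14^j/j! ≈ 0.3975.

0.3975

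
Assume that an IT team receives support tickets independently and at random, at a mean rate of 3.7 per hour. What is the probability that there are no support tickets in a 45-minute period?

Over the interval, μ = 3.7 × 0.75 = 2.775 (a 45-minute period = 0.75 hours).
P(N = 0) = e^(−μ) μ^0/0! = e^(−2.775) · 2.775^0/1 ≈ 0.0623.

0.0623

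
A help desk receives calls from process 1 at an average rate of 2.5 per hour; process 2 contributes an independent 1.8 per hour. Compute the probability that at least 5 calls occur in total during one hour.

Independent Poisson processes superpose: combined rate λ = 2.5 + 1.8 = 4.3 per hour.
So μ = 4.3.
P(N ≥ 5) = 1 − P(N ≤ 4) ≈ 0.4296.

0.4296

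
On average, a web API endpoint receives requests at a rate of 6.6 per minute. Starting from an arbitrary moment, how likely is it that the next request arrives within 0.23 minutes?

0.7809

Inter-arrival times are exponential with rate λ = 6.6 per minute.
P(T ≤ 0.23) = 1 − e^(−λt) = 1 − e^(−6.6 × 0.23) = 1 − e^(−1.518) ≈ 0.7809.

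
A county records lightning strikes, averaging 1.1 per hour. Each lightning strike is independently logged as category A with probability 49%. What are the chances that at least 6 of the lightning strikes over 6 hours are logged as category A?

0.1093

Thinning: the lightning strikes that are logged as category A themselves form a Poisson process with rate 0.49 × 1.1 = 0.539 per hour.
Over the interval, μ = 0.539 × 6 = 3.234 (6 hours).
P(N ≥ 6) = 1 − P(N ≤ 5) ≈ 0.1093.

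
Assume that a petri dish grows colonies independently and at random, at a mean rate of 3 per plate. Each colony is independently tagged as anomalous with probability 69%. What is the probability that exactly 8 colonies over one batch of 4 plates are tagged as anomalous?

0.1389

Thinning: the colonies that are tagged as anomalous themselves form a Poisson process with rate 0.69 × 3 = 2.07 per plate.
Over the interval, μ = 2.07 × 4 = 8.28 (a batch of 4 plates = 4 plates).
P(N = 8) = e^(−8.28) · 8.28^8/8! ≈ 0.1389.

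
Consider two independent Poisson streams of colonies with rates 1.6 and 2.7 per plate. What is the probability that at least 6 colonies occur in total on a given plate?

Independent Poisson processes superpose: combined rate λ = 1.6 + 2.7 = 4.3 per plate.
So μ = 4.3.
P(N ≥ 6) = 1 − P(N ≤ 5) ≈ 0.2633.

0.2633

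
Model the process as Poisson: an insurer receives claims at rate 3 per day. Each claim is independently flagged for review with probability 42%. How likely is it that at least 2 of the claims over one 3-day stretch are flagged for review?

0.8909

Thinning: the claims that are flagged for review themselves form a Poisson process with rate 0.42 × 3 = 1.26 per day.
Over the interval, μ = 1.26 × 3 = 3.78 (a 3-day stretch = 3 days).
P(N ≥ 2) = 1 − P(N ≤ 1) ≈ 0.8909.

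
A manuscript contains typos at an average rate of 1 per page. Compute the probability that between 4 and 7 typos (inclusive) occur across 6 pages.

Over the interval, μ = 1 × 6 = 6 (6 pages).
P(4 ≤ N ≤ 7) = Σ_{j=4}^{7} e^(−6) · 6^j/j! ≈ 0.5928.

0.5928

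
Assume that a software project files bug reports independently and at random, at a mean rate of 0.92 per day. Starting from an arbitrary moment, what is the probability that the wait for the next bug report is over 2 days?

The wait for the next event is exponential with rate λ = 0.92 per day.
P(T > 2) = e^(−λt) = e^(−0.92 × 2) = e^(−1.84) ≈ 0.1588.

0.1588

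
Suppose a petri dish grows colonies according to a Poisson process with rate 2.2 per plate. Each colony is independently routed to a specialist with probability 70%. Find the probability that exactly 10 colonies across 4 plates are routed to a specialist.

Thinning: the colonies that are routed to a specialist themselves form a Poisson process with rate 0.7 × 2.2 = 1.54 per plate.
Over the interval, μ = 1.54 × 4 = 6.16 (4 plates).
P(N = 10) = e^(−6.16) · 6.16^10/10! ≈ 0.0458.

0.0458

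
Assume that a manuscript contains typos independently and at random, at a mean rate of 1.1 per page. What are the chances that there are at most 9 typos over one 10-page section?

0.3405

Over the interval, μ = 1.1 × 10 = 11 (a 10-page section = 10 pages).
P(N ≤ 9) = Σ_{j=0}^{9} e^(−μ) μ^j/j! ≈ 0.3405.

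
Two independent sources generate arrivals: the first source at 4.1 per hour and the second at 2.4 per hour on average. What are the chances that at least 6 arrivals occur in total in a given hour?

Independent Poisson processes superpose: combined rate λ = 4.1 + 2.4 = 6.5 per hour.
So μ = 6.5.
P(N ≥ 6) = 1 − P(N ≤ 5) ≈ 0.6310.

0.6310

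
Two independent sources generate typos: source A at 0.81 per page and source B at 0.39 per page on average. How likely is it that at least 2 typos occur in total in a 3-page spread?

0.8743

Independent Poisson processes superpose: combined rate λ = 0.81 + 0.39 = 1.2 per page.
Over the interval, μ = 1.2 × 3 = 3.6 (a 3-page spread = 3 pages).
P(N ≥ 2) = 1 − P(N ≤ 1) ≈ 0.8743.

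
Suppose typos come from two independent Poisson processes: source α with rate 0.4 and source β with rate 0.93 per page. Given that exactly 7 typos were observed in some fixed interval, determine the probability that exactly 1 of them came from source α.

Given the total, each event is independently from source α with probability p = λ_α/(λ_α+λ_β) = 0.4/1.33 ≈ 0.3008.
So K ~ Binomial(7, 0.4/1.33): P(K = 1) = C(7,1) · (0.4/1.33)^1 · (0.93/1.33)^6 ≈ 0.2461.

0.2461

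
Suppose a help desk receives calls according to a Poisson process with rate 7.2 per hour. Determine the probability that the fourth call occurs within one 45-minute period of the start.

0.7867

Over the interval, μ = 7.2 × 0.75 = 5.4 (a 45-minute period = 0.75 hours).
The fourth arrival falls in the interval iff at least 4 events occur there: P(S_4 ≤ t) = P(N ≥ 4) = 1 − P(N ≤ 3) ≈ 0.7867.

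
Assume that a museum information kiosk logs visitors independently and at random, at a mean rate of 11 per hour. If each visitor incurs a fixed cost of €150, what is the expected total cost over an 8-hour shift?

€13200

E[N] = 11 × 8 = 88 (an 8-hour shift = 8 hours); E[cost] = 88 × €150 = €13200.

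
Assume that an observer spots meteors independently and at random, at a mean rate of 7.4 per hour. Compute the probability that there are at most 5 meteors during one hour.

0.2526

With mean μ = 7.4 per hour,
P(N ≤ 5) = Σ_{j=0}^{5} e^(−μ) μ^j/j! ≈ 0.2526.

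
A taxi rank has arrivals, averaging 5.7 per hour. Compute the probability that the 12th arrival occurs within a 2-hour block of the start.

0.4684

Over the interval, μ = 5.7 × 2 = 11.4 (a 2-hour block = 2 hours).
The 12th arrival falls in the interval iff at least 12 events occur there: P(S_12 ≤ t) = P(N ≥ 12) = 1 − P(N ≤ 11) ≈ 0.4684.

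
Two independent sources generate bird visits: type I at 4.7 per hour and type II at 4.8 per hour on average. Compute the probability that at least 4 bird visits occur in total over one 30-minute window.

0.6981

Independent Poisson processes superpose: combined rate λ = 4.7 + 4.8 = 9.5 per hour.
Over the interval, μ = 9.5 × 0.5 = 4.75 (a 30-minute window = 0.5 hours).
P(N ≥ 4) = 1 − P(N ≤ 3) ≈ 0.6981.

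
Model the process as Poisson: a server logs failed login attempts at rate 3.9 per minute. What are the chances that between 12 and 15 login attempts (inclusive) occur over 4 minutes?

0.3588

Over the interval, μ = 3.9 × 4 = 15.6 (4 minutes).
P(12 ≤ N ≤ 15) = Σ_{j=12}^{15} e^(−15.6) · 15.6^j/j! ≈ 0.3588.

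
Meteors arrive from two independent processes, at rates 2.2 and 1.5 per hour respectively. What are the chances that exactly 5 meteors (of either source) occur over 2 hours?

Independent Poisson processes superpose: combined rate λ = 2.2 + 1.5 = 3.7 per hour.
Over the interval, μ = 3.7 × 2 = 7.4 (2 hours).
P(N = 5) = e^(−7.4) · 7.4^5/5! ≈ 0.1130.

0.1130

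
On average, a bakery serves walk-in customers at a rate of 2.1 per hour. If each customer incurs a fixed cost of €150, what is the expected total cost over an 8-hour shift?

€2520

E[N] = 2.1 × 8 = 16.8 (an 8-hour shift = 8 hours); E[cost] = 16.8 × €150 = €2520.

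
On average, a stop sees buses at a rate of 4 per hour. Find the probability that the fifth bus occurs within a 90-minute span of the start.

Over the interval, μ = 4 × 1.5 = 6 (a 90-minute span = 1.5 hours).
The fifth arrival falls in the interval iff at least 5 events occur there: P(S_5 ≤ t) = P(N ≥ 5) = 1 − P(N ≤ 4) ≈ 0.7149.

0.7149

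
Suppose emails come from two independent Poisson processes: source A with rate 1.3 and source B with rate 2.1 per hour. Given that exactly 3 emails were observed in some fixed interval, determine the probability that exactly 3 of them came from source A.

0.0559

Given the total, each event is independently from source A with probability p = λ_A/(λ_A+λ_B) = 1.3/3.4 ≈ 0.3824.
So K ~ Binomial(3, 1.3/3.4): P(K = 3) = C(3,3) · (1.3/3.4)^3 · (2.1/3.4)^0 ≈ 0.0559.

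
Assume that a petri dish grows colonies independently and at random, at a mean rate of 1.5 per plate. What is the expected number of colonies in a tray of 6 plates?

E[N] = λt = 1.5 × 6 = 9 (a tray of 6 plates = 6 plates).

9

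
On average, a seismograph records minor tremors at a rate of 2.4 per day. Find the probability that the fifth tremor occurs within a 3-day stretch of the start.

Over the interval, μ = 2.4 × 3 = 7.2 (a 3-day stretch = 3 days).
The fifth arrival falls in the interval iff at least 5 events occur there: P(S_5 ≤ t) = P(N ≥ 5) = 1 − P(N ≤ 4) ≈ 0.8445.

0.8445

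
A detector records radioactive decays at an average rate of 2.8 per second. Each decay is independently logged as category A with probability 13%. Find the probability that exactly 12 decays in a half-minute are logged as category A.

Thinning: the decays that are logged as category A themselves form a Poisson process with rate 0.13 × 2.8 = 0.364 per second.
Over the interval, μ = 0.364 × 30 = 10.92 (a half-minute = 30 seconds).
P(N = 12) = e^(−10.92) · 10.92^12/12! ≈ 0.1086.

0.1086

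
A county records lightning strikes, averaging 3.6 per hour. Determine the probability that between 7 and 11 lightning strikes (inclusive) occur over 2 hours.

0.5167

Over the interval, μ = 3.6 × 2 = 7.2 (2 hours).
P(7 ≤ N ≤ 11) = Σ_{j=7}^{11} e^(−7.2) · 7.2^j/j! ≈ 0.5167.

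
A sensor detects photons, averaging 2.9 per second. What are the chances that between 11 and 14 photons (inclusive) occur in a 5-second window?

Over the interval, μ = 2.9 × 5 = 14.5 (a 5-second window = 5 seconds).
P(11 ≤ N ≤ 14) = Σ_{j=11}^{14} e^(−14.5) · 14.5^j/j! ≈ 0.3727.

0.3727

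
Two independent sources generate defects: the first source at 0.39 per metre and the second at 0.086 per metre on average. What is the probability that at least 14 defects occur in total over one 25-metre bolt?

Independent Poisson processes superpose: combined rate λ = 0.39 + 0.086 = 0.476 per metre.
Over the interval, μ = 0.476 × 25 = 11.9 (a 25-metre bolt = 25 metres).
P(N ≥ 14) = 1 − P(N ≤ 13) ≈ 0.3080.

0.3080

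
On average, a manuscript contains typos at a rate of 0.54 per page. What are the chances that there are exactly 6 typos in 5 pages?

Over the interval, μ = 0.54 × 5 = 2.7 (5 pages).
P(N = 6) = e^(−μ) μ^6/6! = e^(−2.7) · 2.7^6/720 ≈ 0.0362.

0.0362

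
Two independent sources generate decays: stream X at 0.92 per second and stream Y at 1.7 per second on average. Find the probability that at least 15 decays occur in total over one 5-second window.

Independent Poisson processes superpose: combined rate λ = 0.92 + 1.7 = 2.62 per second.
Over the interval, μ = 2.62 × 5 = 13.1 (a 5-second window = 5 seconds).
P(N ≥ 15) = 1 − P(N ≤ 14) ≈ 0.3351.

0.3351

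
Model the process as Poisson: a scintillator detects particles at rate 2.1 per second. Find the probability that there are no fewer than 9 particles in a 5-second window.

Over the interval, μ = 2.1 × 5 = 10.5 (a 5-second window = 5 seconds).
P(N ≥ 9) = 1 − P(N ≤ 8) = 1 − Σ_{j=0}^{8} e^(−μ) μ^j/j! ≈ 0.7206.

0.7206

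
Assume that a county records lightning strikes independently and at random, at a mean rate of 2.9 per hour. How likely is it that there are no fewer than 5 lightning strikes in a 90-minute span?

Over the interval, μ = 2.9 × 1.5 = 4.35 (a 90-minute span = 1.5 hours).
P(N ≥ 5) = 1 − P(N ≤ 4) = 1 − Σ_{j=0}^{4} e^(−μ) μ^j/j! ≈ 0.4392.

0.4392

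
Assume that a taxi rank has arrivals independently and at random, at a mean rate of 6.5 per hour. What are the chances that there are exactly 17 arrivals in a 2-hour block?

0.0550

Over the interval, μ = 6.5 × 2 = 13 (a 2-hour block = 2 hours).
P(N = 17) = e^(−μ) μ^17/17! = e^(−13) · 13^17/355687428096000 ≈ 0.0550.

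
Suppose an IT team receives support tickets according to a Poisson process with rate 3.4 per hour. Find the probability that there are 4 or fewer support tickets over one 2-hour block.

Over the interval, μ = 3.4 × 2 = 6.8 (a 2-hour block = 2 hours).
P(N ≤ 4) = Σ_{j=0}^{4} e^(−μ) μ^j/j! ≈ 0.1920.

0.1920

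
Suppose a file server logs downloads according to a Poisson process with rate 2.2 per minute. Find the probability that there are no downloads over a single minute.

With mean μ = 2.2 per minute,
P(N = 0) = e^(−μ) μ^0/0! = e^(−2.2) · 2.2^0/1 ≈ 0.1108.

0.1108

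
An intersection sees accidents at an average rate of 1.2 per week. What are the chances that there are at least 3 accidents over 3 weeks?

0.6973

Over the interval, μ = 1.2 × 3 = 3.6 (3 weeks).
P(N ≥ 3) = 1 − P(N ≤ 2) = 1 − Σ_{j=0}^{2} e^(−μ) μ^j/j! ≈ 0.6973.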